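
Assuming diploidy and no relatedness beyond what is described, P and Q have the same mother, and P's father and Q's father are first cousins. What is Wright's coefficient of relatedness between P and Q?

Wright's path rule: contributions from independent ancestry routes add.
P and Q are related in two ways: half-sibs through their shared mother (r = 1/4) and second cousins through their fathers (r = 1/32).
r = 1/4 + 1/32 = 0.28125.

0.28125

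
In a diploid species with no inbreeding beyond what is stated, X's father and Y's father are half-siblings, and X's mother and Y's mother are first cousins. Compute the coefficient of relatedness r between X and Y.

Relatedness sums over independent paths through distinct common ancestors.
X and Y are related in two ways: half first cousins through their fathers (r = 1/16) and second cousins through their mothers (r = 1/32).
r = 1/16 + 1/32 = 3/32 = 0.09375.

0.09375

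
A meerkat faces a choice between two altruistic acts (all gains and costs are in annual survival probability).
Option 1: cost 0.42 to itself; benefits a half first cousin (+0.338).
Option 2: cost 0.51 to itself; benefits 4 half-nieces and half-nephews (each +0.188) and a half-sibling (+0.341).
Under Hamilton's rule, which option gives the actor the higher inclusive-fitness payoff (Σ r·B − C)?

Option 2

Option 1: r to a half first cousin = 0.0625.
Option 1: Σ r·B − C = (1·0.0625·0.338) − 0.42 = -0.398875.
Option 2: r to a half-niece or half-nephew = 0.125.
Option 2: r to a half-sibling = 0.25.
Option 2: Σ r·B − C = (4·0.125·0.188 + 1·0.25·0.341) − 0.51 = -0.33075.
Option 2 has the higher net inclusive-fitness payoff.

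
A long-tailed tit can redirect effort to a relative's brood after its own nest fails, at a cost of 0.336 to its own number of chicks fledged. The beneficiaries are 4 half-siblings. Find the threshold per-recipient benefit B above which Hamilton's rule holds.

0.336

r to a half-sibling = 0.25 (half-sibs share one parent — one path of length 2: r = (1/2)^2 = 1/4).
Hamilton's rule with n recipients of equal r: n·r·B > C, so B > C/(n·r) = 0.336/(4·0.25) = 0.336.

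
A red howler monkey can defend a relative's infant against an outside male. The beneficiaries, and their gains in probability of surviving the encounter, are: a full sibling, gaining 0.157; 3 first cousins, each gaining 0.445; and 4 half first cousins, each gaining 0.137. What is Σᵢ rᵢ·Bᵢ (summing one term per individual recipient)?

r to a full sibling = 0.5 (full sibs share both parents — two paths of length 2: r = 2·(1/2)^2 = 1/2).
r to a first cousin = 1/8 (first cousins share one grandparent pair — two paths of length 4: r = 2·(1/2)^4 = 1/8).
r to a half first cousin = 0.0625 (half first cousins share one grandparent — one path of length 4: r = (1/2)^4 = 1/16).
Summing one r·B term per recipient: 1·0.5·0.157 + 3·0.125·0.445 + 4·0.0625·0.137 = 0.279625.

0.279625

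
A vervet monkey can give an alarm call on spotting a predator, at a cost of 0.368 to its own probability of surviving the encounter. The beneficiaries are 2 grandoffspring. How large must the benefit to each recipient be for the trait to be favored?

r to a grandoffspring = 1/4 (two parent–offspring links: r = (1/2)^2 = 1/4).
Hamilton's rule with n recipients of equal r: n·r·B > C, so B > C/(n·r) = 0.368/(2·0.25) = 0.736.

0.736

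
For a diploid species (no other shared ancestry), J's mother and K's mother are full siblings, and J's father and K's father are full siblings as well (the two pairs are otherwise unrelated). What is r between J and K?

With two independent routes of shared ancestry, r is the sum of the two contributions.
J and K are related in two ways: first cousins through their mothers (r = 1/8) and first cousins through their fathers (r = 1/8) — i.e. double first cousins.
r = 1/8 + 1/8 = 0.25.

0.25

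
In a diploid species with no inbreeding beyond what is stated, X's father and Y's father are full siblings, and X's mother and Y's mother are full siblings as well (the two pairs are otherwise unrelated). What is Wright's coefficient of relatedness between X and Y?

0.25

Independent pedigree routes through distinct common ancestors add.
X and Y are related in two ways: first cousins through their fathers (r = 1/8) and first cousins through their mothers (r = 1/8) — i.e. double first cousins.
r = 1/8 + 1/8 = 1/4 = 0.25.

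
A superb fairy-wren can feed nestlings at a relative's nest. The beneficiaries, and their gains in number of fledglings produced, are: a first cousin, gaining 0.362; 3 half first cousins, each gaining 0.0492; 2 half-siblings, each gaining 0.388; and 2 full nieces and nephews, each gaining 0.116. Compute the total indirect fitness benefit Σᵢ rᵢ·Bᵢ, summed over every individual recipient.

r to a first cousin = 1/8 (first cousins share one grandparent pair — two paths of length 4: r = 2·(1/2)^4 = 1/8).
r to a half first cousin = 1/16 (half first cousins share one grandparent — one path of length 4: r = (1/2)^4 = 1/16).
r to a half-sibling = 1/4 (half-sibs share one parent — one path of length 2: r = (1/2)^2 = 1/4).
r to a full niece or nephew = 0.25 (full aunt/uncle↔niece/nephew: two paths of length 3 through the shared grandparent pair: r = 2·(1/2)^3 = 1/4).
Summing one r·B term per recipient: 1·0.125·0.362 + 3·0.0625·0.0492 + 2·0.25·0.388 + 2·0.25·0.116 = 0.306475.

0.306475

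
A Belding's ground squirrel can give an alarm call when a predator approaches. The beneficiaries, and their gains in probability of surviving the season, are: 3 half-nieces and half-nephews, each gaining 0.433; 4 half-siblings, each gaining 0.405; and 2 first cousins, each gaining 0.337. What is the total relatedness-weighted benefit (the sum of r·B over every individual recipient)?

r to a half-niece or half-nephew = 0.125 (half-aunt/uncle↔niece/nephew: one path of length 3: r = (1/2)^3 = 1/8).
r to a half-sibling = 1/4 (half-sibs share one parent — one path of length 2: r = (1/2)^2 = 1/4).
r to a first cousin = 1/8 (first cousins share one grandparent pair — two paths of length 4: r = 2·(1/2)^4 = 1/8).
Summing one r·B term per recipient: 3·0.125·0.433 + 4·0.25·0.405 + 2·0.125·0.337 = 0.651625.

0.651625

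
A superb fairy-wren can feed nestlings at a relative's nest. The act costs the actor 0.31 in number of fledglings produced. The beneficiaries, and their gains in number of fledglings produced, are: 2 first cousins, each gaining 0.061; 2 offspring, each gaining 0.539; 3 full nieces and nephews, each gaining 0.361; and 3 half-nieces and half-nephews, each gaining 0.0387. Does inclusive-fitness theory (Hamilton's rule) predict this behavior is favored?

Yes

Hamilton's rule: the trait is favored when the sum of r·B over every recipient exceeds the actor's cost C.
r to a first cousin = 0.125 (first cousins share one grandparent pair — two paths of length 4: r = 2·(1/2)^4 = 1/8).
r to an offspring = 1/2 (one parent–offspring link: r = (1/2)^1 = 1/2).
r to a full niece or nephew = 1/4 (full aunt/uncle↔niece/nephew: two paths of length 3 through the shared grandparent pair: r = 2·(1/2)^3 = 1/4).
r to a half-niece or half-nephew = 0.125 (half-aunt/uncle↔niece/nephew: one path of length 3: r = (1/2)^3 = 1/8).
Summing one r·B term per recipient: 2·0.125·0.061 + 2·0.5·0.539 + 3·0.25·0.361 + 3·0.125·0.0387 = 0.8395125.
0.8395125 > 0.31: the indirect benefit exceeds the cost.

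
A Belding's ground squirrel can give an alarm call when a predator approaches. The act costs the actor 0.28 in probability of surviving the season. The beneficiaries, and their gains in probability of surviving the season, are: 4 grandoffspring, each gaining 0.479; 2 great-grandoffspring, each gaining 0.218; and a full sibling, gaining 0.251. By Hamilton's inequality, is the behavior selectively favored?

Hamilton's rule: the trait is favored when the sum of r·B over every recipient exceeds the actor's cost C.
r to a grandoffspring = 1/4 (two parent–offspring links: r = (1/2)^2 = 1/4).
r to a great-grandoffspring = 0.125 (three parent–offspring links: r = (1/2)^3 = 1/8).
r to a full sibling = 0.5 (full sibs share both parents — two paths of length 2: r = 2·(1/2)^2 = 1/2).
Summing one r·B term per recipient: 4·0.25·0.479 + 2·0.125·0.218 + 1·0.5·0.251 = 0.659.
0.659 > 0.28: the indirect benefit exceeds the cost.

Yes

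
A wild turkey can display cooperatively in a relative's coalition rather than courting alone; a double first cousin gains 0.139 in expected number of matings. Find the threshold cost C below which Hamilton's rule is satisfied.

r to a double first cousin = 0.25 (double first cousins share both grandparent pairs — four paths of length 4: r = 4·(1/2)^4 = 1/4).
Hamilton's rule: n·r·B > C, so the trait is favored while C < n·r·B = 1·0.25·0.139 = 0.03475.

0.03475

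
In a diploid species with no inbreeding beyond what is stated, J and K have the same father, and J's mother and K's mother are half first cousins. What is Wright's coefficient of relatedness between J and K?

0.265625

Wright's path rule: contributions from independent ancestry routes add.
J and K are related in two ways: half-sibs through their shared father (r = 1/4) and half second cousins through their mothers (r = 1/64).
r = 1/4 + 1/64 = 17/64 = 0.265625.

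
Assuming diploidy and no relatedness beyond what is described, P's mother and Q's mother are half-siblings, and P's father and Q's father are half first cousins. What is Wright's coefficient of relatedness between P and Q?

0.078125

Relatedness sums over independent paths through distinct common ancestors.
P and Q are related in two ways: half first cousins through their mothers (r = 1/16) and half second cousins through their fathers (r = 1/64).
r = 1/16 + 1/64 = 5/64 = 0.078125.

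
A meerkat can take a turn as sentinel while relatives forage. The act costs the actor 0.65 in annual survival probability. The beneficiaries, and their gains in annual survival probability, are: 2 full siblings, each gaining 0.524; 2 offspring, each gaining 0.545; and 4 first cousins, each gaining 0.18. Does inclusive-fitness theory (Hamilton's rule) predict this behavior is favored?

Yes

Hamilton's rule: the trait is favored when the sum of r·B over every recipient exceeds the actor's cost C.
r to a full sibling = 1/2 (full sibs share both parents — two paths of length 2: r = 2·(1/2)^2 = 1/2).
r to an offspring = 0.5 (one parent–offspring link: r = (1/2)^1 = 1/2).
r to a first cousin = 0.125 (first cousins share one grandparent pair — two paths of length 4: r = 2·(1/2)^4 = 1/8).
Summing one r·B term per recipient: 2·0.5·0.524 + 2·0.5·0.545 + 4·0.125·0.18 = 1.159.
1.159 > 0.65: the indirect benefit exceeds the cost.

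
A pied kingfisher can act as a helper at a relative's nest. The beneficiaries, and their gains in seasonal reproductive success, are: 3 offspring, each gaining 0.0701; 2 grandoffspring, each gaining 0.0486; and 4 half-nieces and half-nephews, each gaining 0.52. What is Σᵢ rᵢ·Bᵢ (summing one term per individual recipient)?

0.38945

r to an offspring = 0.5 (one parent–offspring link: r = (1/2)^1 = 1/2).
r to a grandoffspring = 1/4 (two parent–offspring links: r = (1/2)^2 = 1/4).
r to a half-niece or half-nephew = 0.125 (half-aunt/uncle↔niece/nephew: one path of length 3: r = (1/2)^3 = 1/8).
Summing one r·B term per recipient: 3·0.5·0.0701 + 2·0.25·0.0486 + 4·0.125·0.52 = 0.38945.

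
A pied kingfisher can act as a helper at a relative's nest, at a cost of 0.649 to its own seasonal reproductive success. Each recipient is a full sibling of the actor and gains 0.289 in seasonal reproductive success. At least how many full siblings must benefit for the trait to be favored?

r to a full sibling = 1/2 (full sibs share both parents — two paths of length 2: r = 2·(1/2)^2 = 1/2).
Hamilton's rule: n·r·B > C  ⇒  n > C/(r·B) = 0.649/(0.5·0.289) = 4.491.
The smallest integer exceeding 4.491 is 5.

5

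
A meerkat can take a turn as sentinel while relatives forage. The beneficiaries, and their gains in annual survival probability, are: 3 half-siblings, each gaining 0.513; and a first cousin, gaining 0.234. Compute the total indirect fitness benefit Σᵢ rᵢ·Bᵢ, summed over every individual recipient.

0.414

r to a half-sibling = 1/4 (half-sibs share one parent — one path of length 2: r = (1/2)^2 = 1/4).
r to a first cousin = 0.125 (first cousins share one grandparent pair — two paths of length 4: r = 2·(1/2)^4 = 1/8).
Summing one r·B term per recipient: 3·0.25·0.513 + 1·0.125·0.234 = 0.414.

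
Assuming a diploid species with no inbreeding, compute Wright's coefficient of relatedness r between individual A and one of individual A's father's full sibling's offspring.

0.125

Each parent–offspring link contributes a factor of 1/2, and independent paths through distinct common ancestors add.
First cousins share one grandparent pair — two paths of length 4: r = 2·(1/2)^4 = 1/8.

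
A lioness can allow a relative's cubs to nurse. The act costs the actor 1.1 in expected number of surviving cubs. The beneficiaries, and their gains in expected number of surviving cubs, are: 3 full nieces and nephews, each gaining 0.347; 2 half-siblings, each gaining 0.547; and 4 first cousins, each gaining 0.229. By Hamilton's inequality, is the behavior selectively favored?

No

Hamilton's rule: the trait is favored when the sum of r·B over every recipient exceeds the actor's cost C.
r to a full niece or nephew = 1/4 (full aunt/uncle↔niece/nephew: two paths of length 3 through the shared grandparent pair: r = 2·(1/2)^3 = 1/4).
r to a half-sibling = 0.25 (half-sibs share one parent — one path of length 2: r = (1/2)^2 = 1/4).
r to a first cousin = 1/8 (first cousins share one grandparent pair — two paths of length 4: r = 2·(1/2)^4 = 1/8).
Summing one r·B term per recipient: 3·0.25·0.347 + 2·0.25·0.547 + 4·0.125·0.229 = 0.64825.
0.64825 < 1.1: the indirect benefit is less than the cost.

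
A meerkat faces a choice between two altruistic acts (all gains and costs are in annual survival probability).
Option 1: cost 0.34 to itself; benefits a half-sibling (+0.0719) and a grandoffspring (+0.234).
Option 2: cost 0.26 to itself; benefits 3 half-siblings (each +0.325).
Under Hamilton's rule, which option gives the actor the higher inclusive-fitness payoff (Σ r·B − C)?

Option 2

Option 1: r to a half-sibling = 0.25.
Option 1: r to a grandoffspring = 0.25.
Option 1: Σ r·B − C = (1·0.25·0.0719 + 1·0.25·0.234) − 0.34 = -0.263525.
Option 2: r to a half-sibling = 0.25.
Option 2: Σ r·B − C = (3·0.25·0.325) − 0.26 = -0.01625.
Option 2 has the higher net inclusive-fitness payoff.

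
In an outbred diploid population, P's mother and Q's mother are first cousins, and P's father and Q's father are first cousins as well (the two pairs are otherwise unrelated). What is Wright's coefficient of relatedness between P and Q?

0.0625

With two independent routes of shared ancestry, r is the sum of the two contributions.
P and Q are related in two ways: second cousins through their mothers (r = 1/32) and second cousins through their fathers (r = 1/32).
r = 1/32 + 1/32 = 1/16 = 0.0625.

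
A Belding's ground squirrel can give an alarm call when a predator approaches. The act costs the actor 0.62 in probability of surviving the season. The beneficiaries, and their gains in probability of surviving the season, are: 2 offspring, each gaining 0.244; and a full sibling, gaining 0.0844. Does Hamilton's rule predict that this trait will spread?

Hamilton's rule: the trait is favored when the sum of r·B over every recipient exceeds the actor's cost C.
r to an offspring = 1/2 (one parent–offspring link: r = (1/2)^1 = 1/2).
r to a full sibling = 1/2 (full sibs share both parents — two paths of length 2: r = 2·(1/2)^2 = 1/2).
Summing one r·B term per recipient: 2·0.5·0.244 + 1·0.5·0.0844 = 0.2862.
0.2862 < 0.62: the indirect benefit is less than the cost.

No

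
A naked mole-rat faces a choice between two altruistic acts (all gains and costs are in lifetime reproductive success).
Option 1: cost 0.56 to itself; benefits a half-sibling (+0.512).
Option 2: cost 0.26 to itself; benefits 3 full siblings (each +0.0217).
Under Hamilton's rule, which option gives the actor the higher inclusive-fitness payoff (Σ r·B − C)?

Option 2

Option 1: r to a half-sibling = 0.25.
Option 1: Σ r·B − C = (1·0.25·0.512) − 0.56 = -0.432.
Option 2: r to a full sibling = 0.5.
Option 2: Σ r·B − C = (3·0.5·0.0217) − 0.26 = -0.22745.
Option 2 has the higher net inclusive-fitness payoff.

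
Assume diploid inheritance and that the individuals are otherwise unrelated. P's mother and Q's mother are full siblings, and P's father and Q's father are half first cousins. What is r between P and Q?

0.140625

Relatedness sums over independent paths through distinct common ancestors.
P and Q are related in two ways: first cousins through their mothers (r = 1/8) and half second cousins through their fathers (r = 1/64).
r = 1/8 + 1/64 = 0.140625.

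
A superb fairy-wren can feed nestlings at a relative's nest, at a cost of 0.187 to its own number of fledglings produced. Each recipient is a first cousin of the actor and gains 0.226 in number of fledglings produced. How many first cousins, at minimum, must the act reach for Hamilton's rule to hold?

r to a first cousin = 0.125 (first cousins share one grandparent pair — two paths of length 4: r = 2·(1/2)^4 = 1/8).
Hamilton's rule: n·r·B > C  ⇒  n > C/(r·B) = 0.187/(0.125·0.226) = 6.619.
The smallest integer exceeding 6.619 is 7.

7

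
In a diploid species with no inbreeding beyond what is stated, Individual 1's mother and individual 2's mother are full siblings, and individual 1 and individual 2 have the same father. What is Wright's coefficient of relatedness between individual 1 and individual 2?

0.375

Relatedness sums over independent paths through distinct common ancestors.
Individual 1 and individual 2 are related in two ways: first cousins through their mothers (r = 1/8) and half-sibs through their shared father (r = 1/4).
r = 1/8 + 1/4 = 0.375.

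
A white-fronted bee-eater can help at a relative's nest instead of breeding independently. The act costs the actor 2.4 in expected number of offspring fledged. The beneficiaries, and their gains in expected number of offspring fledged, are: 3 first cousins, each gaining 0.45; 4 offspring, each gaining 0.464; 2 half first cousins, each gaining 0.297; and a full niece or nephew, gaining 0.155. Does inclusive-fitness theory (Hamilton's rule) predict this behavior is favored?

Hamilton's rule: the trait is favored when the sum of r·B over every recipient exceeds the actor's cost C.
r to a first cousin = 1/8 (first cousins share one grandparent pair — two paths of length 4: r = 2·(1/2)^4 = 1/8).
r to an offspring = 0.5 (one parent–offspring link: r = (1/2)^1 = 1/2).
r to a half first cousin = 0.0625 (half first cousins share one grandparent — one path of length 4: r = (1/2)^4 = 1/16).
r to a full niece or nephew = 0.25 (full aunt/uncle↔niece/nephew: two paths of length 3 through the shared grandparent pair: r = 2·(1/2)^3 = 1/4).
Summing one r·B term per recipient: 3·0.125·0.45 + 4·0.5·0.464 + 2·0.0625·0.297 + 1·0.25·0.155 = 1.172625.
1.172625 < 2.4: the indirect benefit is less than the cost.

No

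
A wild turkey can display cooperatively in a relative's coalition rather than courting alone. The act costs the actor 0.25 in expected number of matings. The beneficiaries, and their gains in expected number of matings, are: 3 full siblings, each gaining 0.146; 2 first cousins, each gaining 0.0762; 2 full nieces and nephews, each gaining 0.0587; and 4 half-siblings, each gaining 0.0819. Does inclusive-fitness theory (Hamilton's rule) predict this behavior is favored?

Hamilton's rule: the trait is favored when the sum of r·B over every recipient exceeds the actor's cost C.
r to a full sibling = 0.5 (full sibs share both parents — two paths of length 2: r = 2·(1/2)^2 = 1/2).
r to a first cousin = 1/8 (first cousins share one grandparent pair — two paths of length 4: r = 2·(1/2)^4 = 1/8).
r to a full niece or nephew = 0.25 (full aunt/uncle↔niece/nephew: two paths of length 3 through the shared grandparent pair: r = 2·(1/2)^3 = 1/4).
r to a half-sibling = 0.25 (half-sibs share one parent — one path of length 2: r = (1/2)^2 = 1/4).
Summing one r·B term per recipient: 3·0.5·0.146 + 2·0.125·0.0762 + 2·0.25·0.0587 + 4·0.25·0.0819 = 0.3493.
0.3493 > 0.25: the indirect benefit exceeds the cost.

Yes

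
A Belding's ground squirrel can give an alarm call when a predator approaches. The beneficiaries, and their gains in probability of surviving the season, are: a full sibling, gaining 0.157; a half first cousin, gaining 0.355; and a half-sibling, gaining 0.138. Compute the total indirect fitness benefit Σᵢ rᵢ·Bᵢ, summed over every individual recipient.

0.1351875

r to a full sibling = 1/2 (full sibs share both parents — two paths of length 2: r = 2·(1/2)^2 = 1/2).
r to a half first cousin = 1/16 (half first cousins share one grandparent — one path of length 4: r = (1/2)^4 = 1/16).
r to a half-sibling = 0.25 (half-sibs share one parent — one path of length 2: r = (1/2)^2 = 1/4).
Summing one r·B term per recipient: 1·0.5·0.157 + 1·0.0625·0.355 + 1·0.25·0.138 = 0.1351875.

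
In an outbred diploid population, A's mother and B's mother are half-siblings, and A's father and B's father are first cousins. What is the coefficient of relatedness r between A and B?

Relatedness sums over independent paths through distinct common ancestors.
A and B are related in two ways: half first cousins through their mothers (r = 1/16) and second cousins through their fathers (r = 1/32).
r = 1/16 + 1/32 = 3/32 = 0.09375.

0.09375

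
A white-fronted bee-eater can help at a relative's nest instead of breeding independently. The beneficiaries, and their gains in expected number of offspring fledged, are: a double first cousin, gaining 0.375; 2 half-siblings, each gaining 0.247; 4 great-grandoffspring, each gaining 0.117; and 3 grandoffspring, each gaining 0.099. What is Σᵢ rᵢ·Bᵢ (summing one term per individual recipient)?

r to a double first cousin = 0.25 (double first cousins share both grandparent pairs — four paths of length 4: r = 4·(1/2)^4 = 1/4).
r to a half-sibling = 1/4 (half-sibs share one parent — one path of length 2: r = (1/2)^2 = 1/4).
r to a great-grandoffspring = 1/8 (three parent–offspring links: r = (1/2)^3 = 1/8).
r to a grandoffspring = 0.25 (two parent–offspring links: r = (1/2)^2 = 1/4).
Summing one r·B term per recipient: 1·0.25·0.375 + 2·0.25·0.247 + 4·0.125·0.117 + 3·0.25·0.099 = 0.35.

0.35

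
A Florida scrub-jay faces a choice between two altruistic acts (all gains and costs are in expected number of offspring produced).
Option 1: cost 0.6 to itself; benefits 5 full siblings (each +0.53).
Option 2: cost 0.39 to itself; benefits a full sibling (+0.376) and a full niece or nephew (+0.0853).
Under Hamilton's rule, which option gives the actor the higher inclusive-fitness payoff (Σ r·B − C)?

Option 1

Option 1: r to a full sibling = 0.5.
Option 1: Σ r·B − C = (5·0.5·0.53) − 0.6 = 0.725.
Option 2: r to a full sibling = 0.5.
Option 2: r to a full niece or nephew = 0.25.
Option 2: Σ r·B − C = (1·0.5·0.376 + 1·0.25·0.0853) − 0.39 = -0.180675.
Option 1 has the higher net inclusive-fitness payoff.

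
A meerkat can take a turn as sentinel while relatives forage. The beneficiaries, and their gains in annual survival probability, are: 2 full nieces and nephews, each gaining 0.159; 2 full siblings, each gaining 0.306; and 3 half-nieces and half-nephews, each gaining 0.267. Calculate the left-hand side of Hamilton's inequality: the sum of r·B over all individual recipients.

r to a full niece or nephew = 1/4 (full aunt/uncle↔niece/nephew: two paths of length 3 through the shared grandparent pair: r = 2·(1/2)^3 = 1/4).
r to a full sibling = 1/2 (full sibs share both parents — two paths of length 2: r = 2·(1/2)^2 = 1/2).
r to a half-niece or half-nephew = 1/8 (half-aunt/uncle↔niece/nephew: one path of length 3: r = (1/2)^3 = 1/8).
Summing one r·B term per recipient: 2·0.25·0.159 + 2·0.5·0.306 + 3·0.125·0.267 = 0.485625.

0.485625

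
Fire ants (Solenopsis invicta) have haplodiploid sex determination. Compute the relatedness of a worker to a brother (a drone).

0.25

Her haploid brother carries none of their father's genes and a random half of their mother's genome; that half matches the maternal half of her own genome with probability 1/2: r = 1/2 · 1/2 = 1/4.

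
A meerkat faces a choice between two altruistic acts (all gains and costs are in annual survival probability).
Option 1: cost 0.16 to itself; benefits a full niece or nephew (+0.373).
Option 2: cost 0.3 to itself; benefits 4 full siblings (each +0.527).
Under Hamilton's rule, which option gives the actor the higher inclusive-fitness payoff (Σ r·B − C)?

Option 2

Option 1: r to a full niece or nephew = 0.25.
Option 1: Σ r·B − C = (1·0.25·0.373) − 0.16 = -0.06675.
Option 2: r to a full sibling = 0.5.
Option 2: Σ r·B − C = (4·0.5·0.527) − 0.3 = 0.754.
Option 2 has the higher net inclusive-fitness payoff.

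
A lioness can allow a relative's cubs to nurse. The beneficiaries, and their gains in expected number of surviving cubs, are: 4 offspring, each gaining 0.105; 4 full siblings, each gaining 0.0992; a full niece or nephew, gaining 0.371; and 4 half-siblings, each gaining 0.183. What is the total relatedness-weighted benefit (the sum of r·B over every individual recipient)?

r to an offspring = 1/2 (one parent–offspring link: r = (1/2)^1 = 1/2).
r to a full sibling = 1/2 (full sibs share both parents — two paths of length 2: r = 2·(1/2)^2 = 1/2).
r to a full niece or nephew = 1/4 (full aunt/uncle↔niece/nephew: two paths of length 3 through the shared grandparent pair: r = 2·(1/2)^3 = 1/4).
r to a half-sibling = 1/4 (half-sibs share one parent — one path of length 2: r = (1/2)^2 = 1/4).
Summing one r·B term per recipient: 4·0.5·0.105 + 4·0.5·0.0992 + 1·0.25·0.371 + 4·0.25·0.183 = 0.68415.

0.68415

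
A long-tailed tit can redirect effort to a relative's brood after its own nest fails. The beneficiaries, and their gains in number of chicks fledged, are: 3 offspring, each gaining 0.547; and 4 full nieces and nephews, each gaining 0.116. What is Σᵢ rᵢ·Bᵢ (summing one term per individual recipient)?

0.9365

r to an offspring = 0.5 (one parent–offspring link: r = (1/2)^1 = 1/2).
r to a full niece or nephew = 1/4 (full aunt/uncle↔niece/nephew: two paths of length 3 through the shared grandparent pair: r = 2·(1/2)^3 = 1/4).
Summing one r·B term per recipient: 3·0.5·0.547 + 4·0.25·0.116 = 0.9365.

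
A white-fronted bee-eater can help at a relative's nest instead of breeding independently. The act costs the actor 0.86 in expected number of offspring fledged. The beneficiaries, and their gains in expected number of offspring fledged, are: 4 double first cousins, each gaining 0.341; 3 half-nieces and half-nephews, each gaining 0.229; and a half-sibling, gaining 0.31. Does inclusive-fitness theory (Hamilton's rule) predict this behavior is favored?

No

Hamilton's rule: the trait is favored when the sum of r·B over every recipient exceeds the actor's cost C.
r to a double first cousin = 0.25 (double first cousins share both grandparent pairs — four paths of length 4: r = 4·(1/2)^4 = 1/4).
r to a half-niece or half-nephew = 1/8 (half-aunt/uncle↔niece/nephew: one path of length 3: r = (1/2)^3 = 1/8).
r to a half-sibling = 1/4 (half-sibs share one parent — one path of length 2: r = (1/2)^2 = 1/4).
Summing one r·B term per recipient: 4·0.25·0.341 + 3·0.125·0.229 + 1·0.25·0.31 = 0.504375.
0.504375 < 0.86: the indirect benefit is less than the cost.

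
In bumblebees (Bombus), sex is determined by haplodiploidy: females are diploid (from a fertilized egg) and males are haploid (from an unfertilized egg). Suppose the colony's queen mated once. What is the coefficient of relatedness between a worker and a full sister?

Haplodiploid full sisters inherit their father's entire haploid genome identically (contributing 1/2) and on average half of their mother's contribution (1/2 · 1/2 = 1/4); r = 1/2 + 1/4 = 3/4.

0.75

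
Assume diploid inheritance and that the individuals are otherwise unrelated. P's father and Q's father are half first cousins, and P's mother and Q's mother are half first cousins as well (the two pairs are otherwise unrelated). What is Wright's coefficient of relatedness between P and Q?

With two independent routes of shared ancestry, r is the sum of the two contributions.
P and Q are related in two ways: half second cousins through their fathers (r = 1/64) and half second cousins through their mothers (r = 1/64).
r = 1/64 + 1/64 = 0.03125.

0.03125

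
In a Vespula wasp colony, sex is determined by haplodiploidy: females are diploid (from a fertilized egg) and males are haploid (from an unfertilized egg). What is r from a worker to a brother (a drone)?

0.25

Her haploid brother carries none of their father's genes and a random half of their mother's genome; that half matches the maternal half of her own genome with probability 1/2: r = 1/2 · 1/2 = 1/4.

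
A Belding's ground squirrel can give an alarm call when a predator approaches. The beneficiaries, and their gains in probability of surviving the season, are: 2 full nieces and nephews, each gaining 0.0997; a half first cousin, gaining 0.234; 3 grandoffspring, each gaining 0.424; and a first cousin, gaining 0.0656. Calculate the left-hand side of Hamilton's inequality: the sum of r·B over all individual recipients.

0.390675

r to a full niece or nephew = 1/4 (full aunt/uncle↔niece/nephew: two paths of length 3 through the shared grandparent pair: r = 2·(1/2)^3 = 1/4).
r to a half first cousin = 0.0625 (half first cousins share one grandparent — one path of length 4: r = (1/2)^4 = 1/16).
r to a grandoffspring = 1/4 (two parent–offspring links: r = (1/2)^2 = 1/4).
r to a first cousin = 0.125 (first cousins share one grandparent pair — two paths of length 4: r = 2·(1/2)^4 = 1/8).
Summing one r·B term per recipient: 2·0.25·0.0997 + 1·0.0625·0.234 + 3·0.25·0.424 + 1·0.125·0.0656 = 0.390675.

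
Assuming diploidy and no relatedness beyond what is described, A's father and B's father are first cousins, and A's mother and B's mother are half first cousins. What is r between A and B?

0.046875

Independent pedigree routes through distinct common ancestors add.
A and B are related in two ways: second cousins through their fathers (r = 1/32) and half second cousins through their mothers (r = 1/64).
r = 1/32 + 1/64 = 3/64 = 0.046875.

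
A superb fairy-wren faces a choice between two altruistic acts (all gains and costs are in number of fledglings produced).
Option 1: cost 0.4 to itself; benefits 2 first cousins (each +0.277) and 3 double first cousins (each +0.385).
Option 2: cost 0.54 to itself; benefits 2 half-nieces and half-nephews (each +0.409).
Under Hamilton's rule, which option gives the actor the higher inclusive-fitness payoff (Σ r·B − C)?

Option 1

Option 1: r to a first cousin = 0.125.
Option 1: r to a double first cousin = 0.25.
Option 1: Σ r·B − C = (2·0.125·0.277 + 3·0.25·0.385) − 0.4 = -0.042.
Option 2: r to a half-niece or half-nephew = 0.125.
Option 2: Σ r·B − C = (2·0.125·0.409) − 0.54 = -0.43775.
Option 1 has the higher net inclusive-fitness payoff.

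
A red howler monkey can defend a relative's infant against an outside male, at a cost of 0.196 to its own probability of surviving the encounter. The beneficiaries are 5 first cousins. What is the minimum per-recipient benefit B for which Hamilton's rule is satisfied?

0.3136

r to a first cousin = 0.125 (first cousins share one grandparent pair — two paths of length 4: r = 2·(1/2)^4 = 1/8).
Hamilton's rule with n recipients of equal r: n·r·B > C, so B > C/(n·r) = 0.196/(5·0.125) = 0.3136.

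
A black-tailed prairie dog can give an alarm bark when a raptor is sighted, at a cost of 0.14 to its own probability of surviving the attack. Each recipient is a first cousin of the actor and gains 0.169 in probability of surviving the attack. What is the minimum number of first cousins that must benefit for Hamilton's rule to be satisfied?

7

r to a first cousin = 0.125 (first cousins share one grandparent pair — two paths of length 4: r = 2·(1/2)^4 = 1/8).
Hamilton's rule: n·r·B > C  ⇒  n > C/(r·B) = 0.14/(0.125·0.169) = 6.627.
The smallest integer exceeding 6.627 is 7.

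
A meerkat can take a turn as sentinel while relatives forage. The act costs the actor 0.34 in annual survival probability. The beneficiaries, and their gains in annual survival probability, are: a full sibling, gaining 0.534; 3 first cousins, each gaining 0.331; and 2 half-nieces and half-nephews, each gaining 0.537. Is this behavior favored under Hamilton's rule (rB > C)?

Hamilton's rule: the trait is favored when the sum of r·B over every recipient exceeds the actor's cost C.
r to a full sibling = 1/2 (full sibs share both parents — two paths of length 2: r = 2·(1/2)^2 = 1/2).
r to a first cousin = 1/8 (first cousins share one grandparent pair — two paths of length 4: r = 2·(1/2)^4 = 1/8).
r to a half-niece or half-nephew = 1/8 (half-aunt/uncle↔niece/nephew: one path of length 3: r = (1/2)^3 = 1/8).
Summing one r·B term per recipient: 1·0.5·0.534 + 3·0.125·0.331 + 2·0.125·0.537 = 0.525375.
0.525375 > 0.34: the indirect benefit exceeds the cost.

Yes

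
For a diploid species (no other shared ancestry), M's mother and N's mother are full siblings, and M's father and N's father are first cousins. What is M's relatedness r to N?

0.15625

With two independent routes of shared ancestry, r is the sum of the two contributions.
M and N are related in two ways: first cousins through their mothers (r = 1/8) and second cousins through their fathers (r = 1/32).
r = 1/8 + 1/32 = 0.15625.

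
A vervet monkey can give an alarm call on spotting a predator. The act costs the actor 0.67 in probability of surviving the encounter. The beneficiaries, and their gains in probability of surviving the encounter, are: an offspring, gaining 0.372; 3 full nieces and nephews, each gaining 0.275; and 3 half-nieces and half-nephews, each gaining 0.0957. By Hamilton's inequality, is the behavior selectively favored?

No

Hamilton's rule: the trait is favored when the sum of r·B over every recipient exceeds the actor's cost C.
r to an offspring = 1/2 (one parent–offspring link: r = (1/2)^1 = 1/2).
r to a full niece or nephew = 0.25 (full aunt/uncle↔niece/nephew: two paths of length 3 through the shared grandparent pair: r = 2·(1/2)^3 = 1/4).
r to a half-niece or half-nephew = 1/8 (half-aunt/uncle↔niece/nephew: one path of length 3: r = (1/2)^3 = 1/8).
Summing one r·B term per recipient: 1·0.5·0.372 + 3·0.25·0.275 + 3·0.125·0.0957 = 0.4281375.
0.4281375 < 0.67: the indirect benefit is less than the cost.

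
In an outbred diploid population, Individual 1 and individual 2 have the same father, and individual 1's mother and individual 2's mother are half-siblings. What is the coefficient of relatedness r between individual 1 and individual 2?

0.3125

With two independent routes of shared ancestry, r is the sum of the two contributions.
Individual 1 and individual 2 are related in two ways: half-sibs through their shared father (r = 1/4) and half first cousins through their mothers (r = 1/16).
r = 1/4 + 1/16 = 5/16 = 0.3125.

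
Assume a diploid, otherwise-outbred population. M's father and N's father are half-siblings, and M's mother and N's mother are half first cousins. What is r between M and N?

With two independent routes of shared ancestry, r is the sum of the two contributions.
M and N are related in two ways: half first cousins through their fathers (r = 1/16) and half second cousins through their mothers (r = 1/64).
r = 1/16 + 1/64 = 5/64 = 0.078125.

0.078125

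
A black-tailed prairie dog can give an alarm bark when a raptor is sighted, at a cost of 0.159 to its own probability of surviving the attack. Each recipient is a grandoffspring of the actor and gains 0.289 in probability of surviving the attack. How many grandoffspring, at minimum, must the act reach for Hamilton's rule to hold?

3

r to a grandoffspring = 1/4 (two parent–offspring links: r = (1/2)^2 = 1/4).
Hamilton's rule: n·r·B > C  ⇒  n > C/(r·B) = 0.159/(0.25·0.289) = 2.201.
The smallest integer exceeding 2.201 is 3.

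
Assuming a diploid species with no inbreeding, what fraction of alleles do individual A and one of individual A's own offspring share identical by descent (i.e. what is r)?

0.5

Each parent–offspring link contributes a factor of 1/2, and independent paths through distinct common ancestors add.
One parent–offspring link: r = (1/2)^1 = 1/2.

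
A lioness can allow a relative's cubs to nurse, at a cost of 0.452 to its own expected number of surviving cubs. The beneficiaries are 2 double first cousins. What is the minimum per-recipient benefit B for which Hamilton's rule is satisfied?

0.904

r to a double first cousin = 0.25 (double first cousins share both grandparent pairs — four paths of length 4: r = 4·(1/2)^4 = 1/4).
Hamilton's rule with n recipients of equal r: n·r·B > C, so B > C/(n·r) = 0.452/(2·0.25) = 0.904.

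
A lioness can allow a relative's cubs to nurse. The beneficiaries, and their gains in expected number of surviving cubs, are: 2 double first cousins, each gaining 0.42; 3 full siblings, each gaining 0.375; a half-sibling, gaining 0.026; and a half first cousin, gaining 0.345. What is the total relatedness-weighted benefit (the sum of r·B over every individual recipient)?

r to a double first cousin = 1/4 (double first cousins share both grandparent pairs — four paths of length 4: r = 4·(1/2)^4 = 1/4).
r to a full sibling = 0.5 (full sibs share both parents — two paths of length 2: r = 2·(1/2)^2 = 1/2).
r to a half-sibling = 0.25 (half-sibs share one parent — one path of length 2: r = (1/2)^2 = 1/4).
r to a half first cousin = 0.0625 (half first cousins share one grandparent — one path of length 4: r = (1/2)^4 = 1/16).
Summing one r·B term per recipient: 2·0.25·0.42 + 3·0.5·0.375 + 1·0.25·0.026 + 1·0.0625·0.345 = 0.8005625.

0.8005625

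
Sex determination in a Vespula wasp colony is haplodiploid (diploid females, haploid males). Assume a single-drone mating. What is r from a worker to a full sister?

Haplodiploid full sisters inherit their father's entire haploid genome identically (contributing 1/2) and on average half of their mother's contribution (1/2 · 1/2 = 1/4); r = 1/2 + 1/4 = 3/4.

0.75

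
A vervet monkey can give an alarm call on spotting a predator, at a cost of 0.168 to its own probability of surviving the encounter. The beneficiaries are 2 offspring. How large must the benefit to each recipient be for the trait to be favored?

r to an offspring = 1/2 (one parent–offspring link: r = (1/2)^1 = 1/2).
Hamilton's rule with n recipients of equal r: n·r·B > C, so B > C/(n·r) = 0.168/(2·0.5) = 0.168.

0.168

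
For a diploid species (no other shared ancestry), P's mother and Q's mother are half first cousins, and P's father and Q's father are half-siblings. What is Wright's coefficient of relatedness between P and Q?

Relatedness sums over independent paths through distinct common ancestors.
P and Q are related in two ways: half second cousins through their mothers (r = 1/64) and half first cousins through their fathers (r = 1/16).
r = 1/64 + 1/16 = 5/64 = 0.078125.

0.078125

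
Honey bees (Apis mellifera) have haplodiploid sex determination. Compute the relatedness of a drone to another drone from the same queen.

Haploid brothers each carry a random half of the queen's diploid genome, so on average they share half: r = 1/2.

0.5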